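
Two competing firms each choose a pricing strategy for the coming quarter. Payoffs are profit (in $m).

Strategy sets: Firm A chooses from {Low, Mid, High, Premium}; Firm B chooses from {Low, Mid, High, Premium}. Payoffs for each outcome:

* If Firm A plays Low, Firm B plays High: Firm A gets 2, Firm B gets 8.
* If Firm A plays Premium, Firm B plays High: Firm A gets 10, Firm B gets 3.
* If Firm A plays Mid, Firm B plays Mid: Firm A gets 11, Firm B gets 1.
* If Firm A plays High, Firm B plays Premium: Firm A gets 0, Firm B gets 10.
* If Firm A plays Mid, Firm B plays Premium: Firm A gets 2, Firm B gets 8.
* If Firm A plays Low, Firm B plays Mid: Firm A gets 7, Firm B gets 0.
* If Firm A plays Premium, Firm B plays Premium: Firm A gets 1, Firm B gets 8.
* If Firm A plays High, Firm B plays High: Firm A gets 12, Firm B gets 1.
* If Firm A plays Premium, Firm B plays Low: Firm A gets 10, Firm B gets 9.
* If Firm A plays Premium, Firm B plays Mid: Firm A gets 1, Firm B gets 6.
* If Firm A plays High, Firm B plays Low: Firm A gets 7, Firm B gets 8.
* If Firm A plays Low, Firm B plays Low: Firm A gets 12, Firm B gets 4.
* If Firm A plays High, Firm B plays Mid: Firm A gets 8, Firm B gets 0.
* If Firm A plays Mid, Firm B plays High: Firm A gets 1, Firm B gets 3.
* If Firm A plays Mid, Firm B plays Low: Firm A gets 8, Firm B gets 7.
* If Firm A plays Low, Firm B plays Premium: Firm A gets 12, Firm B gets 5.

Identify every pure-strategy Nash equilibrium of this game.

No pure-strategy Nash equilibrium.

(Low, Low): Firm B can switch to High (4 → 8). Not NE.
(Low, Mid): Firm A can switch to Mid (7 → 11). Not NE.
(Low, High): Firm A can switch to High (2 → 12). Not NE.
(Low, Premium): Firm B can switch to High (5 → 8). Not NE.
(Mid, Low): Firm A can switch to Low (8 → 12). Not NE.
(Mid, Mid): Firm B can switch to Low (1 → 7). Not NE.
(Mid, High): Firm A can switch to Low (1 → 2). Not NE.
(Mid, Premium): Firm A can switch to Low (2 → 12). Not NE.
(High, Low): Firm A can switch to Low (7 → 12). Not NE.
(High, Mid): Firm A can switch to Mid (8 → 11). Not NE.
(High, High): Firm B can switch to Low (1 → 8). Not NE.
(High, Premium): Firm A can switch to Low (0 → 12). Not NE.
(The remaining 4 profiles each have a profitable deviation by the same check.)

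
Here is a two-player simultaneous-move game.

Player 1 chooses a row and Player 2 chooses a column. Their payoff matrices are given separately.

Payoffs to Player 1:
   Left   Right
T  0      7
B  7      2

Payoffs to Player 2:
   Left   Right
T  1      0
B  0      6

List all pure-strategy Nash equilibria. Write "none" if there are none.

none

For each player, find the best response to each opponent profile; mutual best responses are the pure NE.
Player 1 against Left: payoffs 0, 7 → best response B.
Player 1 against Right: payoffs 7, 2 → best response T.
Player 2 against T: payoffs 1, 0 → best response Left.
Player 2 against B: payoffs 0, 6 → best response Right.
No profile is a mutual best response for all players.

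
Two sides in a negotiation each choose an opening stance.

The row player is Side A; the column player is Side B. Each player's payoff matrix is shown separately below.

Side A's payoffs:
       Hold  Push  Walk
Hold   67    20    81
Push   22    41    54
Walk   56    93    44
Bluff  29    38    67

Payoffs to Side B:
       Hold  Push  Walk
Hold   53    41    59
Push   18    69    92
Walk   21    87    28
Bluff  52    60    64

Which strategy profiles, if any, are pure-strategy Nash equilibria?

Side A against Hold: payoffs 67, 22, 56, 29 → best response Hold.
Side A against Push: payoffs 20, 41, 93, 38 → best response Walk.
Side A against Walk: payoffs 81, 54, 44, 67 → best response Hold.
Side B against Hold: payoffs 53, 41, 59 → best response Walk.
Side B against Push: payoffs 18, 69, 92 → best response Walk.
Side B against Walk: payoffs 21, 87, 28 → best response Push.
Side B against Bluff: payoffs 52, 60, 64 → best response Walk.
Mutual best responses: (Hold, Walk); (Walk, Push).

Pure-strategy Nash equilibria: (Hold, Walk), (Walk, Push)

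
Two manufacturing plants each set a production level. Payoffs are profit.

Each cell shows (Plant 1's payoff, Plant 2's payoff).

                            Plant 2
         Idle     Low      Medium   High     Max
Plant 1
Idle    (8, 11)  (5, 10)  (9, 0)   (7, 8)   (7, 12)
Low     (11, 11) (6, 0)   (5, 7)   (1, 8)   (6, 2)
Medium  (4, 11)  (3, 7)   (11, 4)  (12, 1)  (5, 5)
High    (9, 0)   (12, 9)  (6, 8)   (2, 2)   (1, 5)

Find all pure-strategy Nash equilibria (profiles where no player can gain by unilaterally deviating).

(Idle, Max), (Low, Idle), (High, Low)

(Idle, Idle): Plant 1 can switch to Low (8 → 11). Not NE.
(Idle, Low): Plant 1 can switch to Low (5 → 6). Not NE.
(Idle, Medium): Plant 1 can switch to Medium (9 → 11). Not NE.
(Idle, High): Plant 1 can switch to Medium (7 → 12). Not NE.
(Idle, Max): Plant 1 gets 7, best alternative 6; Plant 2 gets 12, best alternative 11. No profitable deviation — NE.
(Low, Idle): Plant 1 gets 11, best alternative 9; Plant 2 gets 11, best alternative 8. No profitable deviation — NE.
(Low, Low): Plant 1 can switch to High (6 → 12). Not NE.
(Low, Medium): Plant 1 can switch to Idle (5 → 9). Not NE.
(Low, High): Plant 1 can switch to Idle (1 → 7). Not NE.
(Low, Max): Plant 1 can switch to Idle (6 → 7). Not NE.
(Medium, Idle): Plant 1 can switch to Idle (4 → 8). Not NE.
(Medium, Low): Plant 1 can switch to Idle (3 → 5). Not NE.
(Medium, Medium): Plant 2 can switch to Idle (4 → 11). Not NE.
(Medium, High): Plant 2 can switch to Idle (1 → 11). Not NE.
(High, Low): Plant 1 gets 12, best alternative 6; Plant 2 gets 9, best alternative 8. No profitable deviation — NE.
(The remaining 5 profiles each have a profitable deviation by the same check.)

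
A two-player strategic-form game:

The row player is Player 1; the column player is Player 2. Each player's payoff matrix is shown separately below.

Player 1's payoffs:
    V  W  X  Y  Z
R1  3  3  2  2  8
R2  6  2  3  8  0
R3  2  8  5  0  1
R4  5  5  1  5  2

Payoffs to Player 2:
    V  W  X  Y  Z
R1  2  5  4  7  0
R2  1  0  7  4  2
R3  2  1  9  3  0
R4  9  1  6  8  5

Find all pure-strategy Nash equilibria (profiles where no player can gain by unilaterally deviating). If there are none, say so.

Player 1 against V: payoffs 3, 6, 2, 5 → best response R2.
Player 1 against W: payoffs 3, 2, 8, 5 → best response R3.
Player 1 against X: payoffs 2, 3, 5, 1 → best response R3.
Player 1 against Y: payoffs 2, 8, 0, 5 → best response R2.
Player 1 against Z: payoffs 8, 0, 1, 2 → best response R1.
Player 2 against R1: payoffs 2, 5, 4, 7, 0 → best response Y.
Player 2 against R2: payoffs 1, 0, 7, 4, 2 → best response X.
Player 2 against R3: payoffs 2, 1, 9, 3, 0 → best response X.
Player 2 against R4: payoffs 9, 1, 6, 8, 5 → best response V.
Mutual best responses: (R3, X).

The unique pure-strategy Nash equilibrium is (R3, X).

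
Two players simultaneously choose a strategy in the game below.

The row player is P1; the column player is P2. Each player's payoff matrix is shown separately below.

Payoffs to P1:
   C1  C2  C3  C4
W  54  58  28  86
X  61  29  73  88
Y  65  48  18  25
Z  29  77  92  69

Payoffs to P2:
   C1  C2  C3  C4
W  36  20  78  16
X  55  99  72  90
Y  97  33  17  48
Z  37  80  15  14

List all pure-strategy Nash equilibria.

(Y, C1), (Z, C2)

(W, C1): P1 can switch to X (54 → 61). Not NE.
(W, C2): P1 can switch to Z (58 → 77). Not NE.
(W, C3): P1 can switch to X (28 → 73). Not NE.
(W, C4): P1 can switch to X (86 → 88). Not NE.
(X, C1): P1 can switch to Y (61 → 65). Not NE.
(X, C2): P1 can switch to W (29 → 58). Not NE.
(Y, C1): P1 gets 65, best alternative 61; P2 gets 97, best alternative 48. No profitable deviation — NE.
(Z, C2): P1 gets 77, best alternative 58; P2 gets 80, best alternative 37. No profitable deviation — NE.
(The remaining 8 profiles each have a profitable deviation by the same check.)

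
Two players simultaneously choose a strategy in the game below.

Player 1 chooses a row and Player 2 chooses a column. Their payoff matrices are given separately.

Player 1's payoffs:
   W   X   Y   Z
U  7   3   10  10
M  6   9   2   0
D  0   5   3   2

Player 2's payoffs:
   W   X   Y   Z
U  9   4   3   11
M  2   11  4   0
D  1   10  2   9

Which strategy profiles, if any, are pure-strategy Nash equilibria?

(U, Z) and (M, X)

For each strategy profile, look for a profitable unilateral deviation.
(U, W): Player 2 can switch to Z (9 → 11). Not NE.
(U, X): Player 1 can switch to M (3 → 9). Not NE.
(U, Y): Player 2 can switch to W (3 → 9). Not NE.
(U, Z): Player 1 gets 10, best alternative 2; Player 2 gets 11, best alternative 9. No profitable deviation — NE.
(M, W): Player 1 can switch to U (6 → 7). Not NE.
(M, X): Player 1 gets 9, best alternative 5; Player 2 gets 11, best alternative 4. No profitable deviation — NE.
(M, Y): Player 1 can switch to U (2 → 10). Not NE.
(M, Z): Player 1 can switch to U (0 → 10). Not NE.
(D, W): Player 1 can switch to U (0 → 7). Not NE.
(D, X): Player 1 can switch to M (5 → 9). Not NE.
(The remaining 2 profiles each have a profitable deviation by the same check.)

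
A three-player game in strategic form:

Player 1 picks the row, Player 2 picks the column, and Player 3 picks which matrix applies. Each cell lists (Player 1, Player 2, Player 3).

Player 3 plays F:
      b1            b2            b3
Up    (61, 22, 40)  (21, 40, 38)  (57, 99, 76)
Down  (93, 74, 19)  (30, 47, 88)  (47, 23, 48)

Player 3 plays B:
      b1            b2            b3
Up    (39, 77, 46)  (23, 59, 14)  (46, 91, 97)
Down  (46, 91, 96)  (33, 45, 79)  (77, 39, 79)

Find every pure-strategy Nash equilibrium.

(Up, b1, F): Player 1 can switch to Down (61 → 93). Not NE.
(Up, b1, B): Player 1 can switch to Down (39 → 46). Not NE.
(Up, b2, F): Player 1 can switch to Down (21 → 30). Not NE.
(Up, b2, B): Player 1 can switch to Down (23 → 33). Not NE.
(Up, b3, F): Player 3 can switch to B (76 → 97). Not NE.
(Up, b3, B): Player 1 can switch to Down (46 → 77). Not NE.
(Down, b1, F): Player 3 can switch to B (19 → 96). Not NE.
(Down, b1, B): Player 1 gets 46, best alternative 39; Player 2 gets 91, best alternative 45; Player 3 gets 96, best alternative 19. No profitable deviation — NE.
(Down, b2, F): Player 2 can switch to b1 (47 → 74). Not NE.
(The remaining 3 profiles each have a profitable deviation by the same check.)

The unique pure-strategy Nash equilibrium is (Down, b1, B).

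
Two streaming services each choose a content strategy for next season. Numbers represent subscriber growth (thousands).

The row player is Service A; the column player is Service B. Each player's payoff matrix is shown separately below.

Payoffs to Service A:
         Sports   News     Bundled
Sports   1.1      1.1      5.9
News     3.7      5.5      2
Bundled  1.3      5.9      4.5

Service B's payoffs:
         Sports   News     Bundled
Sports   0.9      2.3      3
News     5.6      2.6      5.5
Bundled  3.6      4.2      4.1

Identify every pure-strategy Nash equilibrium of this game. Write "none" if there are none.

Service A against Sports: payoffs 1.1, 3.7, 1.3 → best response News.
Service A against News: payoffs 1.1, 5.5, 5.9 → best response Bundled.
Service A against Bundled: payoffs 5.9, 2, 4.5 → best response Sports.
Service B against Sports: payoffs 0.9, 2.3, 3 → best response Bundled.
Service B against News: payoffs 5.6, 2.6, 5.5 → best response Sports.
Service B against Bundled: payoffs 3.6, 4.2, 4.1 → best response News.
Mutual best responses: (Sports, Bundled); (News, Sports); (Bundled, News).

(Sports, Bundled), (News, Sports), (Bundled, News)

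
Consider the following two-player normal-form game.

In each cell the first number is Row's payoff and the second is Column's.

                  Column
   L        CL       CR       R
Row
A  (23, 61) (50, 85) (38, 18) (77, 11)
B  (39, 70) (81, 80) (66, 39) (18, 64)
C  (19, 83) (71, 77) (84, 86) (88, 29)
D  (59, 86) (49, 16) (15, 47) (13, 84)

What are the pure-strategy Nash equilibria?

The pure Nash equilibria are (B, CL); (C, CR); (D, L).

(A, L): Row can switch to B (23 → 39). Not NE.
(A, CL): Row can switch to B (50 → 81). Not NE.
(A, CR): Row can switch to B (38 → 66). Not NE.
(A, R): Row can switch to C (77 → 88). Not NE.
(B, L): Row can switch to D (39 → 59). Not NE.
(B, CL): Row gets 81, best alternative 71; Column gets 80, best alternative 70. No profitable deviation — NE.
(B, CR): Row can switch to C (66 → 84). Not NE.
(B, R): Row can switch to A (18 → 77). Not NE.
(C, L): Row can switch to A (19 → 23). Not NE.
(C, CL): Row can switch to B (71 → 81). Not NE.
(C, CR): Row gets 84, best alternative 66; Column gets 86, best alternative 83. No profitable deviation — NE.
(C, R): Column can switch to L (29 → 83). Not NE.
(D, L): Row gets 59, best alternative 39; Column gets 86, best alternative 84. No profitable deviation — NE.
(The remaining 3 profiles each have a profitable deviation by the same check.)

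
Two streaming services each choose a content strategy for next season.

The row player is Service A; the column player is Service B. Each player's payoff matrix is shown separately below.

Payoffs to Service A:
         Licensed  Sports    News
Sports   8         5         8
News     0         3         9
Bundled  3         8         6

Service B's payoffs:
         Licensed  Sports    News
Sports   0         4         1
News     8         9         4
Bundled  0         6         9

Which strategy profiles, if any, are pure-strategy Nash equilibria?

(Sports, Licensed): Service B can switch to Sports (0 → 4). Not NE.
(Sports, Sports): Service A can switch to Bundled (5 → 8). Not NE.
(Sports, News): Service A can switch to News (8 → 9). Not NE.
(News, Licensed): Service A can switch to Sports (0 → 8). Not NE.
(News, Sports): Service A can switch to Sports (3 → 5). Not NE.
(News, News): Service B can switch to Licensed (4 → 8). Not NE.
(The remaining 3 profiles each have a profitable deviation by the same check.)

There is no pure-strategy Nash equilibrium.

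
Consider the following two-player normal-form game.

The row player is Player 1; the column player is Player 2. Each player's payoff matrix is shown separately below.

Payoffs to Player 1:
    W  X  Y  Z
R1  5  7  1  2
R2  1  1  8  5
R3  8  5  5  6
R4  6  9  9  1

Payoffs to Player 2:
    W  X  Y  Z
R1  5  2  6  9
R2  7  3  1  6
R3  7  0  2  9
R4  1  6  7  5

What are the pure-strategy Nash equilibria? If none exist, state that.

The pure Nash equilibria are (R3, Z), (R4, Y).

(R1, W): Player 1 can switch to R3 (5 → 8). Not NE.
(R1, X): Player 1 can switch to R4 (7 → 9). Not NE.
(R1, Y): Player 1 can switch to R2 (1 → 8). Not NE.
(R1, Z): Player 1 can switch to R2 (2 → 5). Not NE.
(R2, W): Player 1 can switch to R1 (1 → 5). Not NE.
(R2, X): Player 1 can switch to R1 (1 → 7). Not NE.
(R2, Y): Player 1 can switch to R4 (8 → 9). Not NE.
(R2, Z): Player 1 can switch to R3 (5 → 6). Not NE.
(R3, W): Player 2 can switch to Z (7 → 9). Not NE.
(R3, X): Player 1 can switch to R1 (5 → 7). Not NE.
(R3, Y): Player 1 can switch to R2 (5 → 8). Not NE.
(R3, Z): Player 1 gets 6, best alternative 5; Player 2 gets 9, best alternative 7. No profitable deviation — NE.
(R4, W): Player 1 can switch to R3 (6 → 8). Not NE.
(R4, Y): Player 1 gets 9, best alternative 8; Player 2 gets 7, best alternative 6. No profitable deviation — NE.
(The remaining 2 profiles each have a profitable deviation by the same check.)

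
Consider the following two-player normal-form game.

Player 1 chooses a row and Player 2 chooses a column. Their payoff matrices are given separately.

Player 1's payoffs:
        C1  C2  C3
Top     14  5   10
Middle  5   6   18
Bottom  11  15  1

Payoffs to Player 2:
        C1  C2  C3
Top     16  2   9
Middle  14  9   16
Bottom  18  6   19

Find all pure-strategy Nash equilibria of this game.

The pure Nash equilibria are (Top, C1), (Middle, C3).

Player 1 against C1: payoffs 14, 5, 11 → best response Top.
Player 1 against C2: payoffs 5, 6, 15 → best response Bottom.
Player 1 against C3: payoffs 10, 18, 1 → best response Middle.
Player 2 against Top: payoffs 16, 2, 9 → best response C1.
Player 2 against Middle: payoffs 14, 9, 16 → best response C3.
Player 2 against Bottom: payoffs 18, 6, 19 → best response C3.
Mutual best responses: (Top, C1); (Middle, C3).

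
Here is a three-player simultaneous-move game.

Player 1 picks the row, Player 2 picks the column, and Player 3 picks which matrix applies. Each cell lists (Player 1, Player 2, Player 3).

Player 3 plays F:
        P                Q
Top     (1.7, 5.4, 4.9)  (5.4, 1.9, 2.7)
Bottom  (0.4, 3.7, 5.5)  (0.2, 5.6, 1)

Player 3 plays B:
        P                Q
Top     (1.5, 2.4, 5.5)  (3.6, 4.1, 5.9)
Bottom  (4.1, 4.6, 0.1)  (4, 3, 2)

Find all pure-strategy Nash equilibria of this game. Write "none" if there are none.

No pure-strategy Nash equilibrium.

Player 1 against (P, F): payoffs 1.7, 0.4 → best response Top.
Player 1 against (P, B): payoffs 1.5, 4.1 → best response Bottom.
Player 1 against (Q, F): payoffs 5.4, 0.2 → best response Top.
Player 1 against (Q, B): payoffs 3.6, 4 → best response Bottom.
Player 2 against (Top, F): payoffs 5.4, 1.9 → best response P.
Player 2 against (Top, B): payoffs 2.4, 4.1 → best response Q.
Player 2 against (Bottom, F): payoffs 3.7, 5.6 → best response Q.
Player 2 against (Bottom, B): payoffs 4.6, 3 → best response P.
Player 3 against (Top, P): payoffs 4.9, 5.5 → best response B.
Player 3 against (Top, Q): payoffs 2.7, 5.9 → best response B.
Player 3 against (Bottom, P): payoffs 5.5, 0.1 → best response F.
Player 3 against (Bottom, Q): payoffs 1, 2 → best response B.
No profile is a mutual best response for all players.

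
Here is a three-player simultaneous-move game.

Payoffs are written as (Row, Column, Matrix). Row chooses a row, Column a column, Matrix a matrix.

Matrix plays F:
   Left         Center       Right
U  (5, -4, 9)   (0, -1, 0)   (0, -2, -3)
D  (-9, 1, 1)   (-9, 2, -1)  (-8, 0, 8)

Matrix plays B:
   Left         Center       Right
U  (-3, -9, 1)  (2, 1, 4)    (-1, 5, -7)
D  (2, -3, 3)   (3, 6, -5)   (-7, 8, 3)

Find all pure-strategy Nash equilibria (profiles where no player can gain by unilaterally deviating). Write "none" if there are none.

Row against (Left, F): payoffs 5, -9 → best response U.
Row against (Left, B): payoffs -3, 2 → best response D.
Row against (Center, F): payoffs 0, -9 → best response U.
Row against (Center, B): payoffs 2, 3 → best response D.
Row against (Right, F): payoffs 0, -8 → best response U.
Row against (Right, B): payoffs -1, -7 → best response U.
Column against (U, F): payoffs -4, -1, -2 → best response Center.
Column against (U, B): payoffs -9, 1, 5 → best response Right.
Column against (D, F): payoffs 1, 2, 0 → best response Center.
Column against (D, B): payoffs -3, 6, 8 → best response Right.
Matrix against (U, Left): payoffs 9, 1 → best response F.
Matrix against (U, Center): payoffs 0, 4 → best response B.
Matrix against (U, Right): payoffs -3, -7 → best response F.
Matrix against (D, Left): payoffs 1, 3 → best response B.
Matrix against (D, Center): payoffs -1, -5 → best response F.
Matrix against (D, Right): payoffs 8, 3 → best response F.
No profile is a mutual best response for all players.

There is no pure-strategy Nash equilibrium.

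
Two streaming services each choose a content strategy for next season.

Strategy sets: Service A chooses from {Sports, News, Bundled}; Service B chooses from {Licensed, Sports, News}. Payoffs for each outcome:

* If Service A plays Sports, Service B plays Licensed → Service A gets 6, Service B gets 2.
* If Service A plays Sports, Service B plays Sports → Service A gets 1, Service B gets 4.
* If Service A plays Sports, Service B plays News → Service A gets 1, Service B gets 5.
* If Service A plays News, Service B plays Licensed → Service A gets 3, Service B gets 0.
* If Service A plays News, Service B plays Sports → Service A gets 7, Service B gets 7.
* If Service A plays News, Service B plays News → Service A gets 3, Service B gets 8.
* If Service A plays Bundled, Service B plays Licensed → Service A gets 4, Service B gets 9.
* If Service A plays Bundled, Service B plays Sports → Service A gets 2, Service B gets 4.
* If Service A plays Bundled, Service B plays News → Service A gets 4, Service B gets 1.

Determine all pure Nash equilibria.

none

For each player, find the best response to each opponent profile; mutual best responses are the pure NE.
Service A against Licensed: payoffs 6, 3, 4 → best response Sports.
Service A against Sports: payoffs 1, 7, 2 → best response News.
Service A against News: payoffs 1, 3, 4 → best response Bundled.
Service B against Sports: payoffs 2, 4, 5 → best response News.
Service B against News: payoffs 0, 7, 8 → best response News.
Service B against Bundled: payoffs 9, 4, 1 → best response Licensed.
No profile is a mutual best response for all players.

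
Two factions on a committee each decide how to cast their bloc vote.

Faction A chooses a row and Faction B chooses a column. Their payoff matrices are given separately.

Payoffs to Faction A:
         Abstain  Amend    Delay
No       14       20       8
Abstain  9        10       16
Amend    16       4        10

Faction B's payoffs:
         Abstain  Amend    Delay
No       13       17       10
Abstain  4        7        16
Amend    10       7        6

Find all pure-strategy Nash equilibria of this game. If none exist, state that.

(No, Abstain): Faction A can switch to Amend (14 → 16). Not NE.
(No, Amend): Faction A gets 20, best alternative 10; Faction B gets 17, best alternative 13. No profitable deviation — NE.
(No, Delay): Faction A can switch to Abstain (8 → 16). Not NE.
(Abstain, Abstain): Faction A can switch to No (9 → 14). Not NE.
(Abstain, Amend): Faction A can switch to No (10 → 20). Not NE.
(Abstain, Delay): Faction A gets 16, best alternative 10; Faction B gets 16, best alternative 7. No profitable deviation — NE.
(Amend, Abstain): Faction A gets 16, best alternative 14; Faction B gets 10, best alternative 7. No profitable deviation — NE.
(Amend, Amend): Faction A can switch to No (4 → 20). Not NE.
(Amend, Delay): Faction A can switch to Abstain (10 → 16). Not NE.

Pure-strategy Nash equilibria: (No, Amend) and (Abstain, Delay) and (Amend, Abstain)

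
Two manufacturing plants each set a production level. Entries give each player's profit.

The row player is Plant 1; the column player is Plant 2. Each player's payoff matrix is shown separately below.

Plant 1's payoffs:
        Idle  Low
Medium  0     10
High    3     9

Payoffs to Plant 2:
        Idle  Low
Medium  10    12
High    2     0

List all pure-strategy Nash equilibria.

(Medium, Low), (High, Idle)

Check each profile: it is a Nash equilibrium iff no player can strictly gain by switching unilaterally.
(Medium, Idle): Plant 1 can switch to High (0 → 3). Not NE.
(Medium, Low): Plant 1 gets 10, best alternative 9; Plant 2 gets 12, best alternative 10. No profitable deviation — NE.
(High, Idle): Plant 1 gets 3, best alternative 0; Plant 2 gets 2, best alternative 0. No profitable deviation — NE.
(High, Low): Plant 1 can switch to Medium (9 → 10). Not NE.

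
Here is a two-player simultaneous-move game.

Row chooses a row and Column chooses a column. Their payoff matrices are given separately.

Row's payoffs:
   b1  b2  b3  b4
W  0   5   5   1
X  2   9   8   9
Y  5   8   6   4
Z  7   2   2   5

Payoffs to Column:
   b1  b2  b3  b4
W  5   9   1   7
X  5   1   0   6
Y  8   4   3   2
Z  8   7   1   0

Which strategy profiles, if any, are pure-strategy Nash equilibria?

(W, b1): Row can switch to X (0 → 2). Not NE.
(W, b2): Row can switch to X (5 → 9). Not NE.
(W, b3): Row can switch to X (5 → 8). Not NE.
(W, b4): Row can switch to X (1 → 9). Not NE.
(X, b1): Row can switch to Y (2 → 5). Not NE.
(X, b2): Column can switch to b1 (1 → 5). Not NE.
(X, b4): Row gets 9, best alternative 5; Column gets 6, best alternative 5. No profitable deviation — NE.
(Z, b1): Row gets 7, best alternative 5; Column gets 8, best alternative 7. No profitable deviation — NE.
(The remaining 8 profiles each have a profitable deviation by the same check.)

(X, b4); (Z, b1)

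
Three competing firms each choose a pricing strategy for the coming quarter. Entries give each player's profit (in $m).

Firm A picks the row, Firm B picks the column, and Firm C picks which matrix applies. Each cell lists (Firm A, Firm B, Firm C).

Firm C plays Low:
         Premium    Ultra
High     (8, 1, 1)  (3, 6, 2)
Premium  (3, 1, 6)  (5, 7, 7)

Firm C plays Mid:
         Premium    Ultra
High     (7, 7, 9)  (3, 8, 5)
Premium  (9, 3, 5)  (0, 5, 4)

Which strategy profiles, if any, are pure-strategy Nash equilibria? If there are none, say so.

Check each profile: it is a Nash equilibrium iff no player can strictly gain by switching unilaterally.
(High, Premium, Low): Firm B can switch to Ultra (1 → 6). Not NE.
(High, Premium, Mid): Firm A can switch to Premium (7 → 9). Not NE.
(High, Ultra, Low): Firm A can switch to Premium (3 → 5). Not NE.
(High, Ultra, Mid): Firm A gets 3, best alternative 0; Firm B gets 8, best alternative 7; Firm C gets 5, best alternative 2. No profitable deviation — NE.
(Premium, Premium, Low): Firm A can switch to High (3 → 8). Not NE.
(Premium, Premium, Mid): Firm B can switch to Ultra (3 → 5). Not NE.
(Premium, Ultra, Low): Firm A gets 5, best alternative 3; Firm B gets 7, best alternative 1; Firm C gets 7, best alternative 4. No profitable deviation — NE.
(Premium, Ultra, Mid): Firm A can switch to High (0 → 3). Not NE.

The pure Nash equilibria are (High, Ultra, Mid); (Premium, Ultra, Low).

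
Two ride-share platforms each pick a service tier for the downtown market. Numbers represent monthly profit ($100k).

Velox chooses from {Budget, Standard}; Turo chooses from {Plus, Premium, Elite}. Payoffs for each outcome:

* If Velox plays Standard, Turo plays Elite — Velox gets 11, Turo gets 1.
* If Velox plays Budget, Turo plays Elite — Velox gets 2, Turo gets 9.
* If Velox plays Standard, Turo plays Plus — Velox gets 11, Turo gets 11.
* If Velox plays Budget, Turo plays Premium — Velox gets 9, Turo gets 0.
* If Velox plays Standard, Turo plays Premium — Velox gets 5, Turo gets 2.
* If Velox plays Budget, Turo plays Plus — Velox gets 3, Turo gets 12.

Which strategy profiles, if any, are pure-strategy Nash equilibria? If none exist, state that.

(Budget, Plus): Velox can switch to Standard (3 → 11). Not NE.
(Budget, Premium): Turo can switch to Plus (0 → 12). Not NE.
(Budget, Elite): Velox can switch to Standard (2 → 11). Not NE.
(Standard, Plus): Velox gets 11, best alternative 3; Turo gets 11, best alternative 2. No profitable deviation — NE.
(Standard, Premium): Velox can switch to Budget (5 → 9). Not NE.
(Standard, Elite): Turo can switch to Plus (1 → 11). Not NE.

Pure NE: (Standard, Plus)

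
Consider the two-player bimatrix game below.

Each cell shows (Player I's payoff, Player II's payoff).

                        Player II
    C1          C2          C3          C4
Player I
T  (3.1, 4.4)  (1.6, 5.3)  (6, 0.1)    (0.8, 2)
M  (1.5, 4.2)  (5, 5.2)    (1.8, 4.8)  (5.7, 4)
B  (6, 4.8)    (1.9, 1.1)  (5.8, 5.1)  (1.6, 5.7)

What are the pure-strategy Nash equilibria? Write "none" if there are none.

(M, C2)

For each strategy profile, look for a profitable unilateral deviation.
(T, C1): Player I can switch to B (3.1 → 6). Not NE.
(T, C2): Player I can switch to M (1.6 → 5). Not NE.
(T, C3): Player II can switch to C1 (0.1 → 4.4). Not NE.
(T, C4): Player I can switch to M (0.8 → 5.7). Not NE.
(M, C1): Player I can switch to T (1.5 → 3.1). Not NE.
(M, C2): Player I gets 5, best alternative 1.9; Player II gets 5.2, best alternative 4.8. No profitable deviation — NE.
(M, C3): Player I can switch to T (1.8 → 6). Not NE.
(M, C4): Player II can switch to C1 (4 → 4.2). Not NE.
(B, C1): Player II can switch to C3 (4.8 → 5.1). Not NE.
(B, C2): Player I can switch to M (1.9 → 5). Not NE.
(B, C3): Player I can switch to T (5.8 → 6). Not NE.
(B, C4): Player I can switch to M (1.6 → 5.7). Not NE.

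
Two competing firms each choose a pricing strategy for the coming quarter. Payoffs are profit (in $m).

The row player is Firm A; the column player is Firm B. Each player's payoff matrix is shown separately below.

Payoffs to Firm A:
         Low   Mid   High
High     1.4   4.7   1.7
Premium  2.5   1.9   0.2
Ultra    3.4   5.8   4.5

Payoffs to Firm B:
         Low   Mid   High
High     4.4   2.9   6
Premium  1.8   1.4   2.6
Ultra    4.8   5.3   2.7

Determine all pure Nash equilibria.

Firm A against Low: payoffs 1.4, 2.5, 3.4 → best response Ultra.
Firm A against Mid: payoffs 4.7, 1.9, 5.8 → best response Ultra.
Firm A against High: payoffs 1.7, 0.2, 4.5 → best response Ultra.
Firm B against High: payoffs 4.4, 2.9, 6 → best response High.
Firm B against Premium: payoffs 1.8, 1.4, 2.6 → best response High.
Firm B against Ultra: payoffs 4.8, 5.3, 2.7 → best response Mid.
Mutual best responses: (Ultra, Mid).

(Ultra, Mid)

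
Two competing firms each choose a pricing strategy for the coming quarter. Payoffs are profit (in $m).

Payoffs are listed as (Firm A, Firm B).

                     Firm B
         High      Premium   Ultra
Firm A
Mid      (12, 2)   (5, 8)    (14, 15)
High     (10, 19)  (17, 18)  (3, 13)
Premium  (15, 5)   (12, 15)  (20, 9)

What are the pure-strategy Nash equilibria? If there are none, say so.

(Mid, High): Firm A can switch to Premium (12 → 15). Not NE.
(Mid, Premium): Firm A can switch to High (5 → 17). Not NE.
(Mid, Ultra): Firm A can switch to Premium (14 → 20). Not NE.
(High, High): Firm A can switch to Mid (10 → 12). Not NE.
(High, Premium): Firm B can switch to High (18 → 19). Not NE.
(High, Ultra): Firm A can switch to Mid (3 → 14). Not NE.
(Premium, High): Firm B can switch to Premium (5 → 15). Not NE.
(Premium, Premium): Firm A can switch to High (12 → 17). Not NE.
(Premium, Ultra): Firm B can switch to Premium (9 → 15). Not NE.

No pure-strategy Nash equilibrium.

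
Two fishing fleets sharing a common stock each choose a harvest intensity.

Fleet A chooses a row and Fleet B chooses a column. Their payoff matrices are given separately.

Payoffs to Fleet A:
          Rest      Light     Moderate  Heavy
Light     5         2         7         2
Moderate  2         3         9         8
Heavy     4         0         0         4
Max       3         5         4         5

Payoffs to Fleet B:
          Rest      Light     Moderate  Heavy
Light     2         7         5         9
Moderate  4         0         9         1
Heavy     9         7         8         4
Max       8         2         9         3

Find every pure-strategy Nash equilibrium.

The unique pure-strategy Nash equilibrium is (Moderate, Moderate).

Check each profile: it is a Nash equilibrium iff no player can strictly gain by switching unilaterally.
(Light, Rest): Fleet B can switch to Light (2 → 7). Not NE.
(Light, Light): Fleet A can switch to Moderate (2 → 3). Not NE.
(Light, Moderate): Fleet A can switch to Moderate (7 → 9). Not NE.
(Light, Heavy): Fleet A can switch to Moderate (2 → 8). Not NE.
(Moderate, Rest): Fleet A can switch to Light (2 → 5). Not NE.
(Moderate, Light): Fleet A can switch to Max (3 → 5). Not NE.
(Moderate, Moderate): Fleet A gets 9, best alternative 7; Fleet B gets 9, best alternative 4. No profitable deviation — NE.
(Moderate, Heavy): Fleet B can switch to Rest (1 → 4). Not NE.
(Heavy, Rest): Fleet A can switch to Light (4 → 5). Not NE.
(The remaining 7 profiles each have a profitable deviation by the same check.)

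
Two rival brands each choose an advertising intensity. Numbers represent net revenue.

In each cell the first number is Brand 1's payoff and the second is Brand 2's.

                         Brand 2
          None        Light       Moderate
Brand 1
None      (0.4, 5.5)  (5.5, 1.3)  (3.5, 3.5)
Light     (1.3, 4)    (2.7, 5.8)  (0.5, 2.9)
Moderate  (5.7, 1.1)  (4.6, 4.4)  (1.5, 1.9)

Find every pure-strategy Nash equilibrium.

This game has no pure Nash equilibrium.

Brand 1 against None: payoffs 0.4, 1.3, 5.7 → best response Moderate.
Brand 1 against Light: payoffs 5.5, 2.7, 4.6 → best response None.
Brand 1 against Moderate: payoffs 3.5, 0.5, 1.5 → best response None.
Brand 2 against None: payoffs 5.5, 1.3, 3.5 → best response None.
Brand 2 against Light: payoffs 4, 5.8, 2.9 → best response Light.
Brand 2 against Moderate: payoffs 1.1, 4.4, 1.9 → best response Light.
No profile is a mutual best response for all players.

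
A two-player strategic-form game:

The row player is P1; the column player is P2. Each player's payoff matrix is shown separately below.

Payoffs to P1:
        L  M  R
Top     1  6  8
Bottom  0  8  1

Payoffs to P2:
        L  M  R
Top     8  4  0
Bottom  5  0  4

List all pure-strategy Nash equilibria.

Pure NE: (Top, L)

P1 against L: payoffs 1, 0 → best response Top.
P1 against M: payoffs 6, 8 → best response Bottom.
P1 against R: payoffs 8, 1 → best response Top.
P2 against Top: payoffs 8, 4, 0 → best response L.
P2 against Bottom: payoffs 5, 0, 4 → best response L.
Mutual best responses: (Top, L).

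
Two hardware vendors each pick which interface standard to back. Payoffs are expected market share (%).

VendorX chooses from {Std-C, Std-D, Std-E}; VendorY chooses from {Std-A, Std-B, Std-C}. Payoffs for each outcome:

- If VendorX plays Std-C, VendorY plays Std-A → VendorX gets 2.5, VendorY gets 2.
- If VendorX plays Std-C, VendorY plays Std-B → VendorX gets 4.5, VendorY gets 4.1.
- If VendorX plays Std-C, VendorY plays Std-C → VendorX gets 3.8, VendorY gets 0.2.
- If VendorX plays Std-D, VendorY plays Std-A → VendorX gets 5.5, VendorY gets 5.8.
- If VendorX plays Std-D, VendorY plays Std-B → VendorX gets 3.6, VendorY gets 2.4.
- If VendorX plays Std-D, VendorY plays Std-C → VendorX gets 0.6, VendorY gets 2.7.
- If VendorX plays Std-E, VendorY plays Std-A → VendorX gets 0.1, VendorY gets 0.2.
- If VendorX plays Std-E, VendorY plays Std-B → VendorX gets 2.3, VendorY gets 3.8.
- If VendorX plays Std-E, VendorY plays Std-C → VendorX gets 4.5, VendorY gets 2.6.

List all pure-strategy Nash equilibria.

(Std-C, Std-B); (Std-D, Std-A)

(Std-C, Std-A): VendorX can switch to Std-D (2.5 → 5.5). Not NE.
(Std-C, Std-B): VendorX gets 4.5, best alternative 3.6; VendorY gets 4.1, best alternative 2. No profitable deviation — NE.
(Std-C, Std-C): VendorX can switch to Std-E (3.8 → 4.5). Not NE.
(Std-D, Std-A): VendorX gets 5.5, best alternative 2.5; VendorY gets 5.8, best alternative 2.7. No profitable deviation — NE.
(Std-D, Std-B): VendorX can switch to Std-C (3.6 → 4.5). Not NE.
(Std-D, Std-C): VendorX can switch to Std-C (0.6 → 3.8). Not NE.
(Std-E, Std-A): VendorX can switch to Std-C (0.1 → 2.5). Not NE.
(Std-E, Std-B): VendorX can switch to Std-C (2.3 → 4.5). Not NE.
(Std-E, Std-C): VendorY can switch to Std-B (2.6 → 3.8). Not NE.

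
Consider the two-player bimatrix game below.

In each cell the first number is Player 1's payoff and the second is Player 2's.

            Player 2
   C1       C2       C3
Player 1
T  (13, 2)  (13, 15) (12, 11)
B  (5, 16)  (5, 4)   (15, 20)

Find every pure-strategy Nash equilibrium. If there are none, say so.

Player 1 against C1: payoffs 13, 5 → best response T.
Player 1 against C2: payoffs 13, 5 → best response T.
Player 1 against C3: payoffs 12, 15 → best response B.
Player 2 against T: payoffs 2, 15, 11 → best response C2.
Player 2 against B: payoffs 16, 4, 20 → best response C3.
Mutual best responses: (T, C2); (B, C3).

(T, C2), (B, C3)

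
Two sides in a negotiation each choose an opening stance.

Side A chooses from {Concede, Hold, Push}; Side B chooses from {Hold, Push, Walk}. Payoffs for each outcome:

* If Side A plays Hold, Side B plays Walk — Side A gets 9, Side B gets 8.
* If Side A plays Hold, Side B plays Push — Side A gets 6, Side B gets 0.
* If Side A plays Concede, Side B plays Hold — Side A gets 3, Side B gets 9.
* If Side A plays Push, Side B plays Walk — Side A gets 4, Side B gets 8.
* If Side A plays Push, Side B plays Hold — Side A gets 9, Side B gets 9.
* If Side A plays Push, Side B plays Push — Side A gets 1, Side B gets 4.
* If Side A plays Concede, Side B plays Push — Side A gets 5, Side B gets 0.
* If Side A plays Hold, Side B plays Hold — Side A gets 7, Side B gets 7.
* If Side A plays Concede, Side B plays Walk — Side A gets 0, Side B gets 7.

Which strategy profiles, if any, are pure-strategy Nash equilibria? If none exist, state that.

(Concede, Hold): Side A can switch to Hold (3 → 7). Not NE.
(Concede, Push): Side A can switch to Hold (5 → 6). Not NE.
(Concede, Walk): Side A can switch to Hold (0 → 9). Not NE.
(Hold, Hold): Side A can switch to Push (7 → 9). Not NE.
(Hold, Push): Side B can switch to Hold (0 → 7). Not NE.
(Hold, Walk): Side A gets 9, best alternative 4; Side B gets 8, best alternative 7. No profitable deviation — NE.
(Push, Hold): Side A gets 9, best alternative 7; Side B gets 9, best alternative 8. No profitable deviation — NE.
(Push, Push): Side A can switch to Concede (1 → 5). Not NE.
(Push, Walk): Side A can switch to Hold (4 → 9). Not NE.

The pure Nash equilibria are (Hold, Walk), (Push, Hold).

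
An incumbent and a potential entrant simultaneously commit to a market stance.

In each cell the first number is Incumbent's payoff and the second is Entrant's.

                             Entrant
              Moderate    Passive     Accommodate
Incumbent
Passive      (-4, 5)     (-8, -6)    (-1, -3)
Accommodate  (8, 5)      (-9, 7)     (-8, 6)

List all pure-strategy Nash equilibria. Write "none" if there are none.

No pure-strategy Nash equilibrium.

Check each profile: it is a Nash equilibrium iff no player can strictly gain by switching unilaterally.
(Passive, Moderate): Incumbent can switch to Accommodate (-4 → 8). Not NE.
(Passive, Passive): Entrant can switch to Moderate (-6 → 5). Not NE.
(Passive, Accommodate): Entrant can switch to Moderate (-3 → 5). Not NE.
(Accommodate, Moderate): Entrant can switch to Passive (5 → 7). Not NE.
(Accommodate, Passive): Incumbent can switch to Passive (-9 → -8). Not NE.
(Accommodate, Accommodate): Incumbent can switch to Passive (-8 → -1). Not NE.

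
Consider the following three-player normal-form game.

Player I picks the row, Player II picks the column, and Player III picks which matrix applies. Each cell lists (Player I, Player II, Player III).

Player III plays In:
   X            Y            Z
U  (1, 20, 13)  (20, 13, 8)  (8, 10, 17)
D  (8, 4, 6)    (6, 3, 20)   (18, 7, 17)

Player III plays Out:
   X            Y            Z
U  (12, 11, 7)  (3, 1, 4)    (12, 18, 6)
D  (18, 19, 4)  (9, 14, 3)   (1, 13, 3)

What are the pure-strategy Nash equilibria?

Pure NE: (D, Z, In)

For each player, find the best response to each opponent profile; mutual best responses are the pure NE.
Player I against (X, In): payoffs 1, 8 → best response D.
Player I against (X, Out): payoffs 12, 18 → best response D.
Player I against (Y, In): payoffs 20, 6 → best response U.
Player I against (Y, Out): payoffs 3, 9 → best response D.
Player I against (Z, In): payoffs 8, 18 → best response D.
Player I against (Z, Out): payoffs 12, 1 → best response U.
Player II against (U, In): payoffs 20, 13, 10 → best response X.
Player II against (U, Out): payoffs 11, 1, 18 → best response Z.
Player II against (D, In): payoffs 4, 3, 7 → best response Z.
Player II against (D, Out): payoffs 19, 14, 13 → best response X.
Player III against (U, X): payoffs 13, 7 → best response In.
Player III against (U, Y): payoffs 8, 4 → best response In.
Player III against (U, Z): payoffs 17, 6 → best response In.
Player III against (D, X): payoffs 6, 4 → best response In.
Player III against (D, Y): payoffs 20, 3 → best response In.
Player III against (D, Z): payoffs 17, 3 → best response In.
Mutual best responses: (D, Z, In).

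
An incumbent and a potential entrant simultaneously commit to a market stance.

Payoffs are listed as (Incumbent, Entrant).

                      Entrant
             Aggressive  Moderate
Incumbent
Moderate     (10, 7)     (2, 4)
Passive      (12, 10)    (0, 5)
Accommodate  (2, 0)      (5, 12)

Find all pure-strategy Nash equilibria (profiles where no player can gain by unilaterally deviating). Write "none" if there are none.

Pure-strategy Nash equilibria: (Passive, Aggressive), (Accommodate, Moderate)

Mark each player's best response to every combination of opponents' strategies; a profile where every player is best-responding is a pure Nash equilibrium.
Incumbent against Aggressive: payoffs 10, 12, 2 → best response Passive.
Incumbent against Moderate: payoffs 2, 0, 5 → best response Accommodate.
Entrant against Moderate: payoffs 7, 4 → best response Aggressive.
Entrant against Passive: payoffs 10, 5 → best response Aggressive.
Entrant against Accommodate: payoffs 0, 12 → best response Moderate.
Mutual best responses: (Passive, Aggressive); (Accommodate, Moderate).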